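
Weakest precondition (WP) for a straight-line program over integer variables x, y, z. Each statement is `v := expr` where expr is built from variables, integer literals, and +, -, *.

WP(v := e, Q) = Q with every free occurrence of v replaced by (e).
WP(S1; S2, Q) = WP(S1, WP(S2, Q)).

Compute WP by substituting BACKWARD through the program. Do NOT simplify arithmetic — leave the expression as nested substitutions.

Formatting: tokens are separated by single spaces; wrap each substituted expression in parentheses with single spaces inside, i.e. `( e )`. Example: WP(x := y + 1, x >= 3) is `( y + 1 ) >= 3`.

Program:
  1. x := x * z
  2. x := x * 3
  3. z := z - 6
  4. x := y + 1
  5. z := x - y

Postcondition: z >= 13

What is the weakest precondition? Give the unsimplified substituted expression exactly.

Answer: ( ( y + 1 ) - y ) >= 13

Derivation:
post: z >= 13
stmt 5: z := x - y  -- replace 1 occurrence(s) of z with (x - y)
  => ( x - y ) >= 13
stmt 4: x := y + 1  -- replace 1 occurrence(s) of x with (y + 1)
  => ( ( y + 1 ) - y ) >= 13
stmt 3: z := z - 6  -- replace 0 occurrence(s) of z with (z - 6)
  => ( ( y + 1 ) - y ) >= 13
stmt 2: x := x * 3  -- replace 0 occurrence(s) of x with (x * 3)
  => ( ( y + 1 ) - y ) >= 13
stmt 1: x := x * z  -- replace 0 occurrence(s) of x with (x * z)
  => ( ( y + 1 ) - y ) >= 13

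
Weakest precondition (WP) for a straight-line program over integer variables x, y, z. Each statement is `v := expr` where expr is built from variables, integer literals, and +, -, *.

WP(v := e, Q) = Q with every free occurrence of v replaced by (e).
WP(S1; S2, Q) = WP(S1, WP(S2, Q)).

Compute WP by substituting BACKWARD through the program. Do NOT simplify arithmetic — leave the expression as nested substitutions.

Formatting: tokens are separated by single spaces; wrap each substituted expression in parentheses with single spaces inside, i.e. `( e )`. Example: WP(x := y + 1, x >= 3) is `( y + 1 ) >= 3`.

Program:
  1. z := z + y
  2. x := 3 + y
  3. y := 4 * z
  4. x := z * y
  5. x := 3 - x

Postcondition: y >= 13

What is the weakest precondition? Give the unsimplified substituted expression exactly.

Answer: ( 4 * ( z + y ) ) >= 13

Derivation:
post: y >= 13
stmt 5: x := 3 - x  -- replace 0 occurrence(s) of x with (3 - x)
  => y >= 13
stmt 4: x := z * y  -- replace 0 occurrence(s) of x with (z * y)
  => y >= 13
stmt 3: y := 4 * z  -- replace 1 occurrence(s) of y with (4 * z)
  => ( 4 * z ) >= 13
stmt 2: x := 3 + y  -- replace 0 occurrence(s) of x with (3 + y)
  => ( 4 * z ) >= 13
stmt 1: z := z + y  -- replace 1 occurrence(s) of z with (z + y)
  => ( 4 * ( z + y ) ) >= 13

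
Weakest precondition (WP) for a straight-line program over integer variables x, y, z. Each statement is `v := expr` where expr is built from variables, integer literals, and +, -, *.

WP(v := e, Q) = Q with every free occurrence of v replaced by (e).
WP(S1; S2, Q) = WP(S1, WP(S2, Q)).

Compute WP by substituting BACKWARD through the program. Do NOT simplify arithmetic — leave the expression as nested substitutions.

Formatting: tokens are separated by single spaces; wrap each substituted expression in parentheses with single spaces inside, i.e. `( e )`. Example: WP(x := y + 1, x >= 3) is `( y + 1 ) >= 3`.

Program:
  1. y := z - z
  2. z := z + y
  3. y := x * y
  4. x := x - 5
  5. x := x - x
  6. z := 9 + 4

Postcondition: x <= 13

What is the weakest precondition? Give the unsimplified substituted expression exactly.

post: x <= 13
stmt 6: z := 9 + 4  -- replace 0 occurrence(s) of z with (9 + 4)
  => x <= 13
stmt 5: x := x - x  -- replace 1 occurrence(s) of x with (x - x)
  => ( x - x ) <= 13
stmt 4: x := x - 5  -- replace 2 occurrence(s) of x with (x - 5)
  => ( ( x - 5 ) - ( x - 5 ) ) <= 13
stmt 3: y := x * y  -- replace 0 occurrence(s) of y with (x * y)
  => ( ( x - 5 ) - ( x - 5 ) ) <= 13
stmt 2: z := z + y  -- replace 0 occurrence(s) of z with (z + y)
  => ( ( x - 5 ) - ( x - 5 ) ) <= 13
stmt 1: y := z - z  -- replace 0 occurrence(s) of y with (z - z)
  => ( ( x - 5 ) - ( x - 5 ) ) <= 13

Answer: ( ( x - 5 ) - ( x - 5 ) ) <= 13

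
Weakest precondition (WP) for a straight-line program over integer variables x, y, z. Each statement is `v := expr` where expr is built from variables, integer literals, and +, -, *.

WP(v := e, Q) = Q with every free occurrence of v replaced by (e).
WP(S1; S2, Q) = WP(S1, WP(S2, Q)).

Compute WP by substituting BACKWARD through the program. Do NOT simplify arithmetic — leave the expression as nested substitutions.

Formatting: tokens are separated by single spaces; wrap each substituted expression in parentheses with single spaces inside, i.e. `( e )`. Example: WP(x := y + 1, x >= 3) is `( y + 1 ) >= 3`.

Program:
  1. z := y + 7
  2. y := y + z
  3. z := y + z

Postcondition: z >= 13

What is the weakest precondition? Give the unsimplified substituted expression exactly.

Answer: ( ( y + ( y + 7 ) ) + ( y + 7 ) ) >= 13

Derivation:
post: z >= 13
stmt 3: z := y + z  -- replace 1 occurrence(s) of z with (y + z)
  => ( y + z ) >= 13
stmt 2: y := y + z  -- replace 1 occurrence(s) of y with (y + z)
  => ( ( y + z ) + z ) >= 13
stmt 1: z := y + 7  -- replace 2 occurrence(s) of z with (y + 7)
  => ( ( y + ( y + 7 ) ) + ( y + 7 ) ) >= 13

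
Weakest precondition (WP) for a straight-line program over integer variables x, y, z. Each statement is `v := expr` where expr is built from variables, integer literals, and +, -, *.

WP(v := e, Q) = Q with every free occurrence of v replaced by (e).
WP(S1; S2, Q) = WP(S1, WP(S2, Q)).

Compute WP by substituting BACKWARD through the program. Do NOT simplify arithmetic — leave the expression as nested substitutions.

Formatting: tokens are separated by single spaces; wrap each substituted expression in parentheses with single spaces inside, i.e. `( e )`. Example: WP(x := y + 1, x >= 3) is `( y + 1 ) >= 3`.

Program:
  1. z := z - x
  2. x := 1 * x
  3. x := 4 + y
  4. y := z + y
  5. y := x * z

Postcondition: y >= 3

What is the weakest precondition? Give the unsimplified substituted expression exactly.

Answer: ( ( 4 + y ) * ( z - x ) ) >= 3

Derivation:
post: y >= 3
stmt 5: y := x * z  -- replace 1 occurrence(s) of y with (x * z)
  => ( x * z ) >= 3
stmt 4: y := z + y  -- replace 0 occurrence(s) of y with (z + y)
  => ( x * z ) >= 3
stmt 3: x := 4 + y  -- replace 1 occurrence(s) of x with (4 + y)
  => ( ( 4 + y ) * z ) >= 3
stmt 2: x := 1 * x  -- replace 0 occurrence(s) of x with (1 * x)
  => ( ( 4 + y ) * z ) >= 3
stmt 1: z := z - x  -- replace 1 occurrence(s) of z with (z - x)
  => ( ( 4 + y ) * ( z - x ) ) >= 3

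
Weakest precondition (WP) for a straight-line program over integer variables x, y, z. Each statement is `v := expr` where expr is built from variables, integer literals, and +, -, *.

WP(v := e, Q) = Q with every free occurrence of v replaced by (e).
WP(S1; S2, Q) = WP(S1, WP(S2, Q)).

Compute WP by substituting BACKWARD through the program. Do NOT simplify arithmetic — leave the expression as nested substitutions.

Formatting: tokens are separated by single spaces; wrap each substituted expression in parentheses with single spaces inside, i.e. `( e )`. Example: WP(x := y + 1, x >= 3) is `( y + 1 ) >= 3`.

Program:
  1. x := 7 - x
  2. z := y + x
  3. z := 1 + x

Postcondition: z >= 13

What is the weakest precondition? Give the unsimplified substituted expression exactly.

Answer: ( 1 + ( 7 - x ) ) >= 13

Derivation:
post: z >= 13
stmt 3: z := 1 + x  -- replace 1 occurrence(s) of z with (1 + x)
  => ( 1 + x ) >= 13
stmt 2: z := y + x  -- replace 0 occurrence(s) of z with (y + x)
  => ( 1 + x ) >= 13
stmt 1: x := 7 - x  -- replace 1 occurrence(s) of x with (7 - x)
  => ( 1 + ( 7 - x ) ) >= 13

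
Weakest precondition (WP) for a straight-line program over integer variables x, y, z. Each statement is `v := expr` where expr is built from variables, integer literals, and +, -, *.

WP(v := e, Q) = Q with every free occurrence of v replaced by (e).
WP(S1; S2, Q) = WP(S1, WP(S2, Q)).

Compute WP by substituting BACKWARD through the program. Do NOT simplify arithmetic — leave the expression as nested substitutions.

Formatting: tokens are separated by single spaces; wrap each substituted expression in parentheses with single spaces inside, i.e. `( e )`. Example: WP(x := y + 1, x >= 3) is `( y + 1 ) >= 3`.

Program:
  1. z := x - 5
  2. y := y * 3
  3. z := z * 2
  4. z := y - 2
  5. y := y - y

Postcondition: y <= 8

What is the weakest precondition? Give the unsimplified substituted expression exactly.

post: y <= 8
stmt 5: y := y - y  -- replace 1 occurrence(s) of y with (y - y)
  => ( y - y ) <= 8
stmt 4: z := y - 2  -- replace 0 occurrence(s) of z with (y - 2)
  => ( y - y ) <= 8
stmt 3: z := z * 2  -- replace 0 occurrence(s) of z with (z * 2)
  => ( y - y ) <= 8
stmt 2: y := y * 3  -- replace 2 occurrence(s) of y with (y * 3)
  => ( ( y * 3 ) - ( y * 3 ) ) <= 8
stmt 1: z := x - 5  -- replace 0 occurrence(s) of z with (x - 5)
  => ( ( y * 3 ) - ( y * 3 ) ) <= 8

Answer: ( ( y * 3 ) - ( y * 3 ) ) <= 8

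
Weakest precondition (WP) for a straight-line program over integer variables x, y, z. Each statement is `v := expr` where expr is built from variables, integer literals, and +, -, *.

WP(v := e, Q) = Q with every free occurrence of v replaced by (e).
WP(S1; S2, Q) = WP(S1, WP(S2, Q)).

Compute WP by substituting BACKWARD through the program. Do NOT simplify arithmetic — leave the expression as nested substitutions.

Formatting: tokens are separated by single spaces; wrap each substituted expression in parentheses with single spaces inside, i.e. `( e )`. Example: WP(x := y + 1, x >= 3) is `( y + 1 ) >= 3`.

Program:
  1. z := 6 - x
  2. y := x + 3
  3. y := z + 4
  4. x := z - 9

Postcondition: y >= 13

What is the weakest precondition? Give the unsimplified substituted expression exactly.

Answer: ( ( 6 - x ) + 4 ) >= 13

Derivation:
post: y >= 13
stmt 4: x := z - 9  -- replace 0 occurrence(s) of x with (z - 9)
  => y >= 13
stmt 3: y := z + 4  -- replace 1 occurrence(s) of y with (z + 4)
  => ( z + 4 ) >= 13
stmt 2: y := x + 3  -- replace 0 occurrence(s) of y with (x + 3)
  => ( z + 4 ) >= 13
stmt 1: z := 6 - x  -- replace 1 occurrence(s) of z with (6 - x)
  => ( ( 6 - x ) + 4 ) >= 13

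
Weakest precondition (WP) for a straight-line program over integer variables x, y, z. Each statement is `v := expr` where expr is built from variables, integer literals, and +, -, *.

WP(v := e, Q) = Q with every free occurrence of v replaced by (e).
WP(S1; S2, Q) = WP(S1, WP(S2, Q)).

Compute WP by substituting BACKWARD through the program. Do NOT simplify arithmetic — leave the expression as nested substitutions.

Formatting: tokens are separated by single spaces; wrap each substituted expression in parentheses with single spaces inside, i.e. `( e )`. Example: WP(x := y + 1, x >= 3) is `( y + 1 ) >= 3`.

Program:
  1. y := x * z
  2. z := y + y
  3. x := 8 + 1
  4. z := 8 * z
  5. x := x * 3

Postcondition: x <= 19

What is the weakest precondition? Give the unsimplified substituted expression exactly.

post: x <= 19
stmt 5: x := x * 3  -- replace 1 occurrence(s) of x with (x * 3)
  => ( x * 3 ) <= 19
stmt 4: z := 8 * z  -- replace 0 occurrence(s) of z with (8 * z)
  => ( x * 3 ) <= 19
stmt 3: x := 8 + 1  -- replace 1 occurrence(s) of x with (8 + 1)
  => ( ( 8 + 1 ) * 3 ) <= 19
stmt 2: z := y + y  -- replace 0 occurrence(s) of z with (y + y)
  => ( ( 8 + 1 ) * 3 ) <= 19
stmt 1: y := x * z  -- replace 0 occurrence(s) of y with (x * z)
  => ( ( 8 + 1 ) * 3 ) <= 19

Answer: ( ( 8 + 1 ) * 3 ) <= 19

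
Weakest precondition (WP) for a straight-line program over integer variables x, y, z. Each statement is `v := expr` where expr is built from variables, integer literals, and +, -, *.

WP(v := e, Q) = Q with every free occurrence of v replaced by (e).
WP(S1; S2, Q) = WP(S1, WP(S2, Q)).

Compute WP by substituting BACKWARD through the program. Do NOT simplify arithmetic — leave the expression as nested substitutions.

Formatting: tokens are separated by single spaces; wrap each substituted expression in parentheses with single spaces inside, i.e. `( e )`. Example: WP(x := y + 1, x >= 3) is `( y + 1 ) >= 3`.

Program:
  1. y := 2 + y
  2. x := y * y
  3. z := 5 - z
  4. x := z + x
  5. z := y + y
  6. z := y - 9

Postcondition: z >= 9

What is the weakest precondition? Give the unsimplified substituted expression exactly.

Answer: ( ( 2 + y ) - 9 ) >= 9

Derivation:
post: z >= 9
stmt 6: z := y - 9  -- replace 1 occurrence(s) of z with (y - 9)
  => ( y - 9 ) >= 9
stmt 5: z := y + y  -- replace 0 occurrence(s) of z with (y + y)
  => ( y - 9 ) >= 9
stmt 4: x := z + x  -- replace 0 occurrence(s) of x with (z + x)
  => ( y - 9 ) >= 9
stmt 3: z := 5 - z  -- replace 0 occurrence(s) of z with (5 - z)
  => ( y - 9 ) >= 9
stmt 2: x := y * y  -- replace 0 occurrence(s) of x with (y * y)
  => ( y - 9 ) >= 9
stmt 1: y := 2 + y  -- replace 1 occurrence(s) of y with (2 + y)
  => ( ( 2 + y ) - 9 ) >= 9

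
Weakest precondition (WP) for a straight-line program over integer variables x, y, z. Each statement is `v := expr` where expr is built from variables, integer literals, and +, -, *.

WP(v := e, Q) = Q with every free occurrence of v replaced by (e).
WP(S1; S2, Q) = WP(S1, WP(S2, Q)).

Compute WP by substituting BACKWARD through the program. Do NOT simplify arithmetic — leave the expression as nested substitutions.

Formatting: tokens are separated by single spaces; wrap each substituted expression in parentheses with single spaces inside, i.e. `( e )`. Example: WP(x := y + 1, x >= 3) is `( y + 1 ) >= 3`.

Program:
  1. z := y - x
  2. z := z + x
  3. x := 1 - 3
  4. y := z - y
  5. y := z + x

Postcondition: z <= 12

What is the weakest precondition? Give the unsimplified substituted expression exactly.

post: z <= 12
stmt 5: y := z + x  -- replace 0 occurrence(s) of y with (z + x)
  => z <= 12
stmt 4: y := z - y  -- replace 0 occurrence(s) of y with (z - y)
  => z <= 12
stmt 3: x := 1 - 3  -- replace 0 occurrence(s) of x with (1 - 3)
  => z <= 12
stmt 2: z := z + x  -- replace 1 occurrence(s) of z with (z + x)
  => ( z + x ) <= 12
stmt 1: z := y - x  -- replace 1 occurrence(s) of z with (y - x)
  => ( ( y - x ) + x ) <= 12

Answer: ( ( y - x ) + x ) <= 12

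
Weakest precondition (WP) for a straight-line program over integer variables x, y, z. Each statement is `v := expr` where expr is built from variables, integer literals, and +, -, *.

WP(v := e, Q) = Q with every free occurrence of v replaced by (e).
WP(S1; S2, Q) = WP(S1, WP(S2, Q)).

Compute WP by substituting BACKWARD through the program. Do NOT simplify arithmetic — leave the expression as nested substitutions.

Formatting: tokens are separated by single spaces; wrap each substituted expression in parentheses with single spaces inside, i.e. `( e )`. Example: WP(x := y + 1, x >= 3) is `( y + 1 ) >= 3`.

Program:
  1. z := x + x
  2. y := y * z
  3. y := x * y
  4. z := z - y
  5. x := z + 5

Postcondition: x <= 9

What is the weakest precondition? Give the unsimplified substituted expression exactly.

Answer: ( ( ( x + x ) - ( x * ( y * ( x + x ) ) ) ) + 5 ) <= 9

Derivation:
post: x <= 9
stmt 5: x := z + 5  -- replace 1 occurrence(s) of x with (z + 5)
  => ( z + 5 ) <= 9
stmt 4: z := z - y  -- replace 1 occurrence(s) of z with (z - y)
  => ( ( z - y ) + 5 ) <= 9
stmt 3: y := x * y  -- replace 1 occurrence(s) of y with (x * y)
  => ( ( z - ( x * y ) ) + 5 ) <= 9
stmt 2: y := y * z  -- replace 1 occurrence(s) of y with (y * z)
  => ( ( z - ( x * ( y * z ) ) ) + 5 ) <= 9
stmt 1: z := x + x  -- replace 2 occurrence(s) of z with (x + x)
  => ( ( ( x + x ) - ( x * ( y * ( x + x ) ) ) ) + 5 ) <= 9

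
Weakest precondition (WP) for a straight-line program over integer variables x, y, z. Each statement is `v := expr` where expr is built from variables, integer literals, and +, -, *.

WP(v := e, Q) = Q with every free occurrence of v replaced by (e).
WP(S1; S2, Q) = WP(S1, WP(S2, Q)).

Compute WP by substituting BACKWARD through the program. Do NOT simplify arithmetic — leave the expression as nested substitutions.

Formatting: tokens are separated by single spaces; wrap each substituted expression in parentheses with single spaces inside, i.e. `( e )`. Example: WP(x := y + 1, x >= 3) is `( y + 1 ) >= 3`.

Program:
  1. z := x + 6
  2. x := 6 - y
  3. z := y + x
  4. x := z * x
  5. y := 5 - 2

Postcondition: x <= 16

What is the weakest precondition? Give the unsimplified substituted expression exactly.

Answer: ( ( y + ( 6 - y ) ) * ( 6 - y ) ) <= 16

Derivation:
post: x <= 16
stmt 5: y := 5 - 2  -- replace 0 occurrence(s) of y with (5 - 2)
  => x <= 16
stmt 4: x := z * x  -- replace 1 occurrence(s) of x with (z * x)
  => ( z * x ) <= 16
stmt 3: z := y + x  -- replace 1 occurrence(s) of z with (y + x)
  => ( ( y + x ) * x ) <= 16
stmt 2: x := 6 - y  -- replace 2 occurrence(s) of x with (6 - y)
  => ( ( y + ( 6 - y ) ) * ( 6 - y ) ) <= 16
stmt 1: z := x + 6  -- replace 0 occurrence(s) of z with (x + 6)
  => ( ( y + ( 6 - y ) ) * ( 6 - y ) ) <= 16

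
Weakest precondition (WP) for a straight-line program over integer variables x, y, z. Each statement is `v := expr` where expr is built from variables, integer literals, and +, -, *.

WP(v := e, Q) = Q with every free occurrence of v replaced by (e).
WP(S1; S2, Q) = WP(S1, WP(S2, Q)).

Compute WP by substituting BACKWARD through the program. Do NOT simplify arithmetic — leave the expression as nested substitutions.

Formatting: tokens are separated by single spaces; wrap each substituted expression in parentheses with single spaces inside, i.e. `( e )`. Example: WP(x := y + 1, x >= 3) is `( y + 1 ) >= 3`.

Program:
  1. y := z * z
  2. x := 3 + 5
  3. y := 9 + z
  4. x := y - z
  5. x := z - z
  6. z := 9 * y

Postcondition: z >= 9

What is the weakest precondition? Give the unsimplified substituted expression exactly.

Answer: ( 9 * ( 9 + z ) ) >= 9

Derivation:
post: z >= 9
stmt 6: z := 9 * y  -- replace 1 occurrence(s) of z with (9 * y)
  => ( 9 * y ) >= 9
stmt 5: x := z - z  -- replace 0 occurrence(s) of x with (z - z)
  => ( 9 * y ) >= 9
stmt 4: x := y - z  -- replace 0 occurrence(s) of x with (y - z)
  => ( 9 * y ) >= 9
stmt 3: y := 9 + z  -- replace 1 occurrence(s) of y with (9 + z)
  => ( 9 * ( 9 + z ) ) >= 9
stmt 2: x := 3 + 5  -- replace 0 occurrence(s) of x with (3 + 5)
  => ( 9 * ( 9 + z ) ) >= 9
stmt 1: y := z * z  -- replace 0 occurrence(s) of y with (z * z)
  => ( 9 * ( 9 + z ) ) >= 9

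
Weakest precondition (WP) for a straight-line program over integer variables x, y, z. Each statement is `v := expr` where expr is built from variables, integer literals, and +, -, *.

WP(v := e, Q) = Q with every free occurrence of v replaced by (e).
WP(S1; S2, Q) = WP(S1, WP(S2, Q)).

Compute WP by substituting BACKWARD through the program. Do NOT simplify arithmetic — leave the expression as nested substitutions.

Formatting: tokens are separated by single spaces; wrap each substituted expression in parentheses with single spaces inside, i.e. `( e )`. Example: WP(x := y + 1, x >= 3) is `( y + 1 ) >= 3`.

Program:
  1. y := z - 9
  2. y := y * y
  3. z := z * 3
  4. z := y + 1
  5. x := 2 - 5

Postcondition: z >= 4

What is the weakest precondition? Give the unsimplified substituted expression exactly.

Answer: ( ( ( z - 9 ) * ( z - 9 ) ) + 1 ) >= 4

Derivation:
post: z >= 4
stmt 5: x := 2 - 5  -- replace 0 occurrence(s) of x with (2 - 5)
  => z >= 4
stmt 4: z := y + 1  -- replace 1 occurrence(s) of z with (y + 1)
  => ( y + 1 ) >= 4
stmt 3: z := z * 3  -- replace 0 occurrence(s) of z with (z * 3)
  => ( y + 1 ) >= 4
stmt 2: y := y * y  -- replace 1 occurrence(s) of y with (y * y)
  => ( ( y * y ) + 1 ) >= 4
stmt 1: y := z - 9  -- replace 2 occurrence(s) of y with (z - 9)
  => ( ( ( z - 9 ) * ( z - 9 ) ) + 1 ) >= 4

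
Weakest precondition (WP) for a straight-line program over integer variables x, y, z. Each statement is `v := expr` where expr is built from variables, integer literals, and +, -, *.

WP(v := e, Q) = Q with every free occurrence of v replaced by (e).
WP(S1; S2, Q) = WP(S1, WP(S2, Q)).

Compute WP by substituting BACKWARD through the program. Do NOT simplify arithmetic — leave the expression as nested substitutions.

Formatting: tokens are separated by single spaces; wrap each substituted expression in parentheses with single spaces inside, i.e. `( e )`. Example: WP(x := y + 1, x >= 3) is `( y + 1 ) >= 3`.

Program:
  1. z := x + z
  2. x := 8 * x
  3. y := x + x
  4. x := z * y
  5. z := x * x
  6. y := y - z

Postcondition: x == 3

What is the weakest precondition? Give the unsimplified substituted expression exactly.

post: x == 3
stmt 6: y := y - z  -- replace 0 occurrence(s) of y with (y - z)
  => x == 3
stmt 5: z := x * x  -- replace 0 occurrence(s) of z with (x * x)
  => x == 3
stmt 4: x := z * y  -- replace 1 occurrence(s) of x with (z * y)
  => ( z * y ) == 3
stmt 3: y := x + x  -- replace 1 occurrence(s) of y with (x + x)
  => ( z * ( x + x ) ) == 3
stmt 2: x := 8 * x  -- replace 2 occurrence(s) of x with (8 * x)
  => ( z * ( ( 8 * x ) + ( 8 * x ) ) ) == 3
stmt 1: z := x + z  -- replace 1 occurrence(s) of z with (x + z)
  => ( ( x + z ) * ( ( 8 * x ) + ( 8 * x ) ) ) == 3

Answer: ( ( x + z ) * ( ( 8 * x ) + ( 8 * x ) ) ) == 3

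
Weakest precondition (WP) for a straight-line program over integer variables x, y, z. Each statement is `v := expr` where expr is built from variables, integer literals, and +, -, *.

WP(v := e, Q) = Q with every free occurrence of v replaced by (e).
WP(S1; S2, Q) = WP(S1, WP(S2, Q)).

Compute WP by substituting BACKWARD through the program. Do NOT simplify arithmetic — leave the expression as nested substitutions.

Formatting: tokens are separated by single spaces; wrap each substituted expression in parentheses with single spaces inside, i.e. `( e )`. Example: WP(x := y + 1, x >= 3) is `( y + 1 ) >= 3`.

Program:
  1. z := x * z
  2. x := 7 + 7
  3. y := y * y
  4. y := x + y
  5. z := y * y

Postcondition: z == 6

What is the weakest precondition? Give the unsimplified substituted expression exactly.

post: z == 6
stmt 5: z := y * y  -- replace 1 occurrence(s) of z with (y * y)
  => ( y * y ) == 6
stmt 4: y := x + y  -- replace 2 occurrence(s) of y with (x + y)
  => ( ( x + y ) * ( x + y ) ) == 6
stmt 3: y := y * y  -- replace 2 occurrence(s) of y with (y * y)
  => ( ( x + ( y * y ) ) * ( x + ( y * y ) ) ) == 6
stmt 2: x := 7 + 7  -- replace 2 occurrence(s) of x with (7 + 7)
  => ( ( ( 7 + 7 ) + ( y * y ) ) * ( ( 7 + 7 ) + ( y * y ) ) ) == 6
stmt 1: z := x * z  -- replace 0 occurrence(s) of z with (x * z)
  => ( ( ( 7 + 7 ) + ( y * y ) ) * ( ( 7 + 7 ) + ( y * y ) ) ) == 6

Answer: ( ( ( 7 + 7 ) + ( y * y ) ) * ( ( 7 + 7 ) + ( y * y ) ) ) == 6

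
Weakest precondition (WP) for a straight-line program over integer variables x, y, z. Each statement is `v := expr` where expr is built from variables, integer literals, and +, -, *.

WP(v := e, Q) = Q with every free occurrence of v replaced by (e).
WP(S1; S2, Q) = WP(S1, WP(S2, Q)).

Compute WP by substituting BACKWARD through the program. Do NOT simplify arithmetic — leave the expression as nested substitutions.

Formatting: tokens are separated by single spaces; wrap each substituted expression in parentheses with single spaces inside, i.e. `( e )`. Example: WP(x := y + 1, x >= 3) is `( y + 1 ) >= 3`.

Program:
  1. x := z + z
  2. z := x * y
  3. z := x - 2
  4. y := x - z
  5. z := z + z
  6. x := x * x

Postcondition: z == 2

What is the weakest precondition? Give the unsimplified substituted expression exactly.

post: z == 2
stmt 6: x := x * x  -- replace 0 occurrence(s) of x with (x * x)
  => z == 2
stmt 5: z := z + z  -- replace 1 occurrence(s) of z with (z + z)
  => ( z + z ) == 2
stmt 4: y := x - z  -- replace 0 occurrence(s) of y with (x - z)
  => ( z + z ) == 2
stmt 3: z := x - 2  -- replace 2 occurrence(s) of z with (x - 2)
  => ( ( x - 2 ) + ( x - 2 ) ) == 2
stmt 2: z := x * y  -- replace 0 occurrence(s) of z with (x * y)
  => ( ( x - 2 ) + ( x - 2 ) ) == 2
stmt 1: x := z + z  -- replace 2 occurrence(s) of x with (z + z)
  => ( ( ( z + z ) - 2 ) + ( ( z + z ) - 2 ) ) == 2

Answer: ( ( ( z + z ) - 2 ) + ( ( z + z ) - 2 ) ) == 2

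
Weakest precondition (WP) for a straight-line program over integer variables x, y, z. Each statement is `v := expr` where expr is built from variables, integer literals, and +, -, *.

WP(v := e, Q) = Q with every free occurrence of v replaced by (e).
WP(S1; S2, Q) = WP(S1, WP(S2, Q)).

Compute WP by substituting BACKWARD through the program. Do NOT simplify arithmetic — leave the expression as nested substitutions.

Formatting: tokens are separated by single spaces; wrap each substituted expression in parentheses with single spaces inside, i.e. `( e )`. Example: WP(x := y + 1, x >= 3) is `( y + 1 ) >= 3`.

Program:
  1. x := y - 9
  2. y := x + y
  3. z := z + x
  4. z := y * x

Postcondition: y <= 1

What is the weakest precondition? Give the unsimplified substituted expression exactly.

post: y <= 1
stmt 4: z := y * x  -- replace 0 occurrence(s) of z with (y * x)
  => y <= 1
stmt 3: z := z + x  -- replace 0 occurrence(s) of z with (z + x)
  => y <= 1
stmt 2: y := x + y  -- replace 1 occurrence(s) of y with (x + y)
  => ( x + y ) <= 1
stmt 1: x := y - 9  -- replace 1 occurrence(s) of x with (y - 9)
  => ( ( y - 9 ) + y ) <= 1

Answer: ( ( y - 9 ) + y ) <= 1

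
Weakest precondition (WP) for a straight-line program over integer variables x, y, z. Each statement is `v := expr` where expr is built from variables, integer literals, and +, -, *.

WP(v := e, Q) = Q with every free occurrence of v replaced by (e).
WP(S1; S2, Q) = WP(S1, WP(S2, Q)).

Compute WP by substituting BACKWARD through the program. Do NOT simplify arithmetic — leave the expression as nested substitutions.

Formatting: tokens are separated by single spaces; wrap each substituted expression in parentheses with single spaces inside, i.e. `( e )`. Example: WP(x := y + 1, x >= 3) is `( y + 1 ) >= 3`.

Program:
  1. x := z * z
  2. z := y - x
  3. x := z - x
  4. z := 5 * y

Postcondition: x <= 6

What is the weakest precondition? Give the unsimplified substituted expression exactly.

post: x <= 6
stmt 4: z := 5 * y  -- replace 0 occurrence(s) of z with (5 * y)
  => x <= 6
stmt 3: x := z - x  -- replace 1 occurrence(s) of x with (z - x)
  => ( z - x ) <= 6
stmt 2: z := y - x  -- replace 1 occurrence(s) of z with (y - x)
  => ( ( y - x ) - x ) <= 6
stmt 1: x := z * z  -- replace 2 occurrence(s) of x with (z * z)
  => ( ( y - ( z * z ) ) - ( z * z ) ) <= 6

Answer: ( ( y - ( z * z ) ) - ( z * z ) ) <= 6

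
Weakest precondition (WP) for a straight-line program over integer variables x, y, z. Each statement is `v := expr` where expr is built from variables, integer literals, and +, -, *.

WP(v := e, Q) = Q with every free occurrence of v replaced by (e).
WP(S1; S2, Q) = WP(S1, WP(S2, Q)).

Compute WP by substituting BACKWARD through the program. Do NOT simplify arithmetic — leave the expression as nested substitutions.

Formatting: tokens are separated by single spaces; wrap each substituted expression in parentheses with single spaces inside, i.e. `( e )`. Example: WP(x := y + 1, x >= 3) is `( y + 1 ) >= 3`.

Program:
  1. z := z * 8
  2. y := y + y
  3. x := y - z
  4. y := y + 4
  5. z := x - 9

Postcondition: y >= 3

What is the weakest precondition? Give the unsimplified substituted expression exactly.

Answer: ( ( y + y ) + 4 ) >= 3

Derivation:
post: y >= 3
stmt 5: z := x - 9  -- replace 0 occurrence(s) of z with (x - 9)
  => y >= 3
stmt 4: y := y + 4  -- replace 1 occurrence(s) of y with (y + 4)
  => ( y + 4 ) >= 3
stmt 3: x := y - z  -- replace 0 occurrence(s) of x with (y - z)
  => ( y + 4 ) >= 3
stmt 2: y := y + y  -- replace 1 occurrence(s) of y with (y + y)
  => ( ( y + y ) + 4 ) >= 3
stmt 1: z := z * 8  -- replace 0 occurrence(s) of z with (z * 8)
  => ( ( y + y ) + 4 ) >= 3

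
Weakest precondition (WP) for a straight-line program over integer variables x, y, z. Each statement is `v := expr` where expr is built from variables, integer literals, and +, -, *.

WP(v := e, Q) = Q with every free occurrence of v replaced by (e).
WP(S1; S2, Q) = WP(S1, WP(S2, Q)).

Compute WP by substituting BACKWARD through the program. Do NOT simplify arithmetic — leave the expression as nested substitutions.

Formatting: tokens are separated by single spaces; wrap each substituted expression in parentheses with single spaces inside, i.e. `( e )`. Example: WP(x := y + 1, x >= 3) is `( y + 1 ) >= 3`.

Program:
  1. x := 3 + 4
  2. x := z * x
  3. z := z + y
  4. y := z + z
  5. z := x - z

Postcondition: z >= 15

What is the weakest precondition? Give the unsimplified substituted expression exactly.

Answer: ( ( z * ( 3 + 4 ) ) - ( z + y ) ) >= 15

Derivation:
post: z >= 15
stmt 5: z := x - z  -- replace 1 occurrence(s) of z with (x - z)
  => ( x - z ) >= 15
stmt 4: y := z + z  -- replace 0 occurrence(s) of y with (z + z)
  => ( x - z ) >= 15
stmt 3: z := z + y  -- replace 1 occurrence(s) of z with (z + y)
  => ( x - ( z + y ) ) >= 15
stmt 2: x := z * x  -- replace 1 occurrence(s) of x with (z * x)
  => ( ( z * x ) - ( z + y ) ) >= 15
stmt 1: x := 3 + 4  -- replace 1 occurrence(s) of x with (3 + 4)
  => ( ( z * ( 3 + 4 ) ) - ( z + y ) ) >= 15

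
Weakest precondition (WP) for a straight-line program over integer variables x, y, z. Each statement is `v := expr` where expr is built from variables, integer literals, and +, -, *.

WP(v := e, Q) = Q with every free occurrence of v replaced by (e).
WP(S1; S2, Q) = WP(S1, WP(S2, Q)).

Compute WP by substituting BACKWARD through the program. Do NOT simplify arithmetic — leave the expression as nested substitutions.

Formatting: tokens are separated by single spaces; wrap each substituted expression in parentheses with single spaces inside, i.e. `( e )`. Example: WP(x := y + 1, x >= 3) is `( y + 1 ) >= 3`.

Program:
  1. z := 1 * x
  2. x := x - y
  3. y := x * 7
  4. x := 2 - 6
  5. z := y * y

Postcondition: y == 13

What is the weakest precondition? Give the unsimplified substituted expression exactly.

Answer: ( ( x - y ) * 7 ) == 13

Derivation:
post: y == 13
stmt 5: z := y * y  -- replace 0 occurrence(s) of z with (y * y)
  => y == 13
stmt 4: x := 2 - 6  -- replace 0 occurrence(s) of x with (2 - 6)
  => y == 13
stmt 3: y := x * 7  -- replace 1 occurrence(s) of y with (x * 7)
  => ( x * 7 ) == 13
stmt 2: x := x - y  -- replace 1 occurrence(s) of x with (x - y)
  => ( ( x - y ) * 7 ) == 13
stmt 1: z := 1 * x  -- replace 0 occurrence(s) of z with (1 * x)
  => ( ( x - y ) * 7 ) == 13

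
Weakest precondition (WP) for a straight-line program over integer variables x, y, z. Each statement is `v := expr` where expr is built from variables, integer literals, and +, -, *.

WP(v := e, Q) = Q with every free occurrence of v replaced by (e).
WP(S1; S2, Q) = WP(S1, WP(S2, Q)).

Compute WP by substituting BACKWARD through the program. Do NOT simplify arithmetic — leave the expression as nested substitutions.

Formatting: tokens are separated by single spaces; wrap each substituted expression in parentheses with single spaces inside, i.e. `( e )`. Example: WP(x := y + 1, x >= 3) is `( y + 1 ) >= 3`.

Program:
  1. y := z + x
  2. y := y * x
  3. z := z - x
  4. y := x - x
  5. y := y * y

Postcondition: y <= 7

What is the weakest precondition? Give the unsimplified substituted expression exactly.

post: y <= 7
stmt 5: y := y * y  -- replace 1 occurrence(s) of y with (y * y)
  => ( y * y ) <= 7
stmt 4: y := x - x  -- replace 2 occurrence(s) of y with (x - x)
  => ( ( x - x ) * ( x - x ) ) <= 7
stmt 3: z := z - x  -- replace 0 occurrence(s) of z with (z - x)
  => ( ( x - x ) * ( x - x ) ) <= 7
stmt 2: y := y * x  -- replace 0 occurrence(s) of y with (y * x)
  => ( ( x - x ) * ( x - x ) ) <= 7
stmt 1: y := z + x  -- replace 0 occurrence(s) of y with (z + x)
  => ( ( x - x ) * ( x - x ) ) <= 7

Answer: ( ( x - x ) * ( x - x ) ) <= 7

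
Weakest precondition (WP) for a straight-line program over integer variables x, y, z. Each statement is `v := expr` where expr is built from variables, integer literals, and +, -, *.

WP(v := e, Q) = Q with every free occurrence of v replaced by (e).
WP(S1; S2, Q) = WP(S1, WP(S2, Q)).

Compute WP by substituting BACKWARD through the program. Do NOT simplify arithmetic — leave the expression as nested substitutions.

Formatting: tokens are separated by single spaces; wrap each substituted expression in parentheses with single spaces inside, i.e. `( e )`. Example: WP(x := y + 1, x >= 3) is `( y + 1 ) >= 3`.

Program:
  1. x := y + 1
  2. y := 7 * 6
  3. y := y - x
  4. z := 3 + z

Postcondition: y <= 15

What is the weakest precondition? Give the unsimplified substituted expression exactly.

Answer: ( ( 7 * 6 ) - ( y + 1 ) ) <= 15

Derivation:
post: y <= 15
stmt 4: z := 3 + z  -- replace 0 occurrence(s) of z with (3 + z)
  => y <= 15
stmt 3: y := y - x  -- replace 1 occurrence(s) of y with (y - x)
  => ( y - x ) <= 15
stmt 2: y := 7 * 6  -- replace 1 occurrence(s) of y with (7 * 6)
  => ( ( 7 * 6 ) - x ) <= 15
stmt 1: x := y + 1  -- replace 1 occurrence(s) of x with (y + 1)
  => ( ( 7 * 6 ) - ( y + 1 ) ) <= 15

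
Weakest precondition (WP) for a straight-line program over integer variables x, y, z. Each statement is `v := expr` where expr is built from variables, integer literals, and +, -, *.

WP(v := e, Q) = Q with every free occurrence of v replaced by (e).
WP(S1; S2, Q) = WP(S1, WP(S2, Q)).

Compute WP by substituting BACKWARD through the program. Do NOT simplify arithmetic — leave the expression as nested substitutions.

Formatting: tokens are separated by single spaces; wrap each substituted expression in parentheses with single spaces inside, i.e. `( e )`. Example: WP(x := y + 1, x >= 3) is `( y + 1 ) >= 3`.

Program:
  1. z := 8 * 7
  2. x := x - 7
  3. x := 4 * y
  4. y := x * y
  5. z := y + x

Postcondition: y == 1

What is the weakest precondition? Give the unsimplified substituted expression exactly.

post: y == 1
stmt 5: z := y + x  -- replace 0 occurrence(s) of z with (y + x)
  => y == 1
stmt 4: y := x * y  -- replace 1 occurrence(s) of y with (x * y)
  => ( x * y ) == 1
stmt 3: x := 4 * y  -- replace 1 occurrence(s) of x with (4 * y)
  => ( ( 4 * y ) * y ) == 1
stmt 2: x := x - 7  -- replace 0 occurrence(s) of x with (x - 7)
  => ( ( 4 * y ) * y ) == 1
stmt 1: z := 8 * 7  -- replace 0 occurrence(s) of z with (8 * 7)
  => ( ( 4 * y ) * y ) == 1

Answer: ( ( 4 * y ) * y ) == 1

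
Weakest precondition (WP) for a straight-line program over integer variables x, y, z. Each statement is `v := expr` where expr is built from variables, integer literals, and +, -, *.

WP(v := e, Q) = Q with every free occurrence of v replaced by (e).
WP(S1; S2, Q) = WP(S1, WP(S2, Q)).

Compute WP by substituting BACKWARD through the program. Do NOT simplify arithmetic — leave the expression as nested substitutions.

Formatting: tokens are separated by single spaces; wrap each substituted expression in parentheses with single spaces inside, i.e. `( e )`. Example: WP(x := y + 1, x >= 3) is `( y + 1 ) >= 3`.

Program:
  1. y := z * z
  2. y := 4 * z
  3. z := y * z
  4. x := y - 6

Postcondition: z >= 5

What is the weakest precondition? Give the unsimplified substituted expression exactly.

Answer: ( ( 4 * z ) * z ) >= 5

Derivation:
post: z >= 5
stmt 4: x := y - 6  -- replace 0 occurrence(s) of x with (y - 6)
  => z >= 5
stmt 3: z := y * z  -- replace 1 occurrence(s) of z with (y * z)
  => ( y * z ) >= 5
stmt 2: y := 4 * z  -- replace 1 occurrence(s) of y with (4 * z)
  => ( ( 4 * z ) * z ) >= 5
stmt 1: y := z * z  -- replace 0 occurrence(s) of y with (z * z)
  => ( ( 4 * z ) * z ) >= 5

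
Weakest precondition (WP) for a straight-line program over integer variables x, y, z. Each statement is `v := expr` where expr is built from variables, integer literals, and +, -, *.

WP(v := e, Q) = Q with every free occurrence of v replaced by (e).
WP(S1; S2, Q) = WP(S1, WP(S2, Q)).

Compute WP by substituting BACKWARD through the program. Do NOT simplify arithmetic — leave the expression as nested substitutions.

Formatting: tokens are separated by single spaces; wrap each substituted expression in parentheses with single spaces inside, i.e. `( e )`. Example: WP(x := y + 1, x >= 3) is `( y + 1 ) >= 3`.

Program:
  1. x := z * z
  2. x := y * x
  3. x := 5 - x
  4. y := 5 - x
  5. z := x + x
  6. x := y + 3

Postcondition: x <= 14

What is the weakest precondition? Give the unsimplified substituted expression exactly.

Answer: ( ( 5 - ( 5 - ( y * ( z * z ) ) ) ) + 3 ) <= 14

Derivation:
post: x <= 14
stmt 6: x := y + 3  -- replace 1 occurrence(s) of x with (y + 3)
  => ( y + 3 ) <= 14
stmt 5: z := x + x  -- replace 0 occurrence(s) of z with (x + x)
  => ( y + 3 ) <= 14
stmt 4: y := 5 - x  -- replace 1 occurrence(s) of y with (5 - x)
  => ( ( 5 - x ) + 3 ) <= 14
stmt 3: x := 5 - x  -- replace 1 occurrence(s) of x with (5 - x)
  => ( ( 5 - ( 5 - x ) ) + 3 ) <= 14
stmt 2: x := y * x  -- replace 1 occurrence(s) of x with (y * x)
  => ( ( 5 - ( 5 - ( y * x ) ) ) + 3 ) <= 14
stmt 1: x := z * z  -- replace 1 occurrence(s) of x with (z * z)
  => ( ( 5 - ( 5 - ( y * ( z * z ) ) ) ) + 3 ) <= 14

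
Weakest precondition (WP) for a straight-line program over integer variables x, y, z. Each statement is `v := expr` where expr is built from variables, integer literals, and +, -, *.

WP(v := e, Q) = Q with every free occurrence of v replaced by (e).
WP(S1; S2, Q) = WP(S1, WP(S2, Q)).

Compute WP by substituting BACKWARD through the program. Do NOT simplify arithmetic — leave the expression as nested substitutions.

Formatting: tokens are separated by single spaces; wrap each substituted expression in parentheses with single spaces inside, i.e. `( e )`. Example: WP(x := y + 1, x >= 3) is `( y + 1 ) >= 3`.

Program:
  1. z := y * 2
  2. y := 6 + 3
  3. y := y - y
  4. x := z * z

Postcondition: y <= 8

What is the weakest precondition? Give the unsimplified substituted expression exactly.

Answer: ( ( 6 + 3 ) - ( 6 + 3 ) ) <= 8

Derivation:
post: y <= 8
stmt 4: x := z * z  -- replace 0 occurrence(s) of x with (z * z)
  => y <= 8
stmt 3: y := y - y  -- replace 1 occurrence(s) of y with (y - y)
  => ( y - y ) <= 8
stmt 2: y := 6 + 3  -- replace 2 occurrence(s) of y with (6 + 3)
  => ( ( 6 + 3 ) - ( 6 + 3 ) ) <= 8
stmt 1: z := y * 2  -- replace 0 occurrence(s) of z with (y * 2)
  => ( ( 6 + 3 ) - ( 6 + 3 ) ) <= 8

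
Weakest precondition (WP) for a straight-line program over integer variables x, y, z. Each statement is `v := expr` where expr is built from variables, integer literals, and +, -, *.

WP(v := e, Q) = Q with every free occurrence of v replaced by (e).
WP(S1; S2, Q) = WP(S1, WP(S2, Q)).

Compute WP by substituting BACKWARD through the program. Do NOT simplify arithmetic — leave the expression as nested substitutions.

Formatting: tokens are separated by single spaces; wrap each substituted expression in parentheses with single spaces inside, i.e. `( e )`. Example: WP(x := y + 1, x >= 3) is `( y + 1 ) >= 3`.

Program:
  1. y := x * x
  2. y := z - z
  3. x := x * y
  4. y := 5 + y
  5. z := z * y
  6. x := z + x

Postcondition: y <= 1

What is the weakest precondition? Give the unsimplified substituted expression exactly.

Answer: ( 5 + ( z - z ) ) <= 1

Derivation:
post: y <= 1
stmt 6: x := z + x  -- replace 0 occurrence(s) of x with (z + x)
  => y <= 1
stmt 5: z := z * y  -- replace 0 occurrence(s) of z with (z * y)
  => y <= 1
stmt 4: y := 5 + y  -- replace 1 occurrence(s) of y with (5 + y)
  => ( 5 + y ) <= 1
stmt 3: x := x * y  -- replace 0 occurrence(s) of x with (x * y)
  => ( 5 + y ) <= 1
stmt 2: y := z - z  -- replace 1 occurrence(s) of y with (z - z)
  => ( 5 + ( z - z ) ) <= 1
stmt 1: y := x * x  -- replace 0 occurrence(s) of y with (x * x)
  => ( 5 + ( z - z ) ) <= 1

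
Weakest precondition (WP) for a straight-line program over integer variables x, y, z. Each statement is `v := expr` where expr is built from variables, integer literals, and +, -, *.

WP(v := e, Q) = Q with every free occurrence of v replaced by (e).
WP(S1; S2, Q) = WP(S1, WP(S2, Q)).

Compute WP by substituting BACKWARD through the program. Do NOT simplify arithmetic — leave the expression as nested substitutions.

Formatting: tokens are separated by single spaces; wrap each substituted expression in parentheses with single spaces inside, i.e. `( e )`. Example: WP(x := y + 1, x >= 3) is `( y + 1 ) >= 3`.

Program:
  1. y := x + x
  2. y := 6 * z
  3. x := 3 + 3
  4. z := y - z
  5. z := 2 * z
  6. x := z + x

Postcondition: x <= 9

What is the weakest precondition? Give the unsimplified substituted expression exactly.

Answer: ( ( 2 * ( ( 6 * z ) - z ) ) + ( 3 + 3 ) ) <= 9

Derivation:
post: x <= 9
stmt 6: x := z + x  -- replace 1 occurrence(s) of x with (z + x)
  => ( z + x ) <= 9
stmt 5: z := 2 * z  -- replace 1 occurrence(s) of z with (2 * z)
  => ( ( 2 * z ) + x ) <= 9
stmt 4: z := y - z  -- replace 1 occurrence(s) of z with (y - z)
  => ( ( 2 * ( y - z ) ) + x ) <= 9
stmt 3: x := 3 + 3  -- replace 1 occurrence(s) of x with (3 + 3)
  => ( ( 2 * ( y - z ) ) + ( 3 + 3 ) ) <= 9
stmt 2: y := 6 * z  -- replace 1 occurrence(s) of y with (6 * z)
  => ( ( 2 * ( ( 6 * z ) - z ) ) + ( 3 + 3 ) ) <= 9
stmt 1: y := x + x  -- replace 0 occurrence(s) of y with (x + x)
  => ( ( 2 * ( ( 6 * z ) - z ) ) + ( 3 + 3 ) ) <= 9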